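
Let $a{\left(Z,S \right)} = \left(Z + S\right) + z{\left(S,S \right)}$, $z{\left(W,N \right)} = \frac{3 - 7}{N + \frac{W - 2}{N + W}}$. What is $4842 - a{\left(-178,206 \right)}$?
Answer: $\frac{102389378}{21269} \approx 4814.0$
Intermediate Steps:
$z{\left(W,N \right)} = - \frac{4}{N + \frac{-2 + W}{N + W}}$
$a{\left(Z,S \right)} = S + Z - \frac{8 S}{-2 + S + 2 S^{2}}$ ($a{\left(Z,S \right)} = \left(Z + S\right) + \frac{4 \left(- S - S\right)}{-2 + S + S^{2} + S S} = \left(S + Z\right) + \frac{4 \left(- 2 S\right)}{-2 + S + S^{2} + S^{2}} = \left(S + Z\right) + \frac{4 \left(- 2 S\right)}{-2 + S + 2 S^{2}} = \left(S + Z\right) - \frac{8 S}{-2 + S + 2 S^{2}} = S + Z - \frac{8 S}{-2 + S + 2 S^{2}}$)
$4842 - a{\left(-178,206 \right)} = 4842 - \frac{\left(-8\right) 206 + \left(206 - 178\right) \left(-2 + 206 + 2 \cdot 206^{2}\right)}{-2 + 206 + 2 \cdot 206^{2}} = 4842 - \frac{-1648 + 28 \left(-2 + 206 + 2 \cdot 42436\right)}{-2 + 206 + 2 \cdot 42436} = 4842 - \frac{-1648 + 28 \left(-2 + 206 + 84872\right)}{-2 + 206 + 84872} = 4842 - \frac{-1648 + 28 \cdot 85076}{85076} = 4842 - \frac{-1648 + 2382128}{85076} = 4842 - \frac{1}{85076} \cdot 2380480 = 4842 - \frac{595120}{21269} = \frac{102389378}{21269}$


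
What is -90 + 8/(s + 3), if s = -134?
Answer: -11798/131 ≈ -90.061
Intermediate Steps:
-90 + 8/(s + 3) = -90 + 8/(-134 + 3) = -90 + 8/(-131) = -90 + 8*(-1/131) = -90 - 8/131 = -11798/131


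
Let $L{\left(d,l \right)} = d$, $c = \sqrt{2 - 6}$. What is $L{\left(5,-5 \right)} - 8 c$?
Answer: $5 - 16 i \approx 5.0 - 16.0 i$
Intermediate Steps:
$c = 2 i$ ($c = \sqrt{-4} = 2 i \approx 2.0 i$)
$L{\left(5,-5 \right)} - 8 c = 5 - 8 \cdot 2 i = 5 - 16 i$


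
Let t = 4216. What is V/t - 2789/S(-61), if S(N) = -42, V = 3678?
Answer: 2978225/44268 ≈ 67.277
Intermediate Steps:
V/t - 2789/S(-61) = 3678/4216 - 2789/(-42) = 3678*(1/4216) - 2789*(-1/42) = 1839/2108 + 2789/42 = 2978225/44268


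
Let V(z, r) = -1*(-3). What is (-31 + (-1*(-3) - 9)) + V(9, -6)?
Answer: -34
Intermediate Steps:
V(z, r) = 3
(-31 + (-1*(-3) - 9)) + V(9, -6) = (-31 + (-1*(-3) - 9)) + 3 = (-31 + (3 - 9)) + 3 = (-31 - 6) + 3 = -37 + 3 = -34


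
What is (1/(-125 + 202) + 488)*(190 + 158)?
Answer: 13076796/77 ≈ 1.6983e+5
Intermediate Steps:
(1/(-125 + 202) + 488)*(190 + 158) = (1/77 + 488)*348 = (37577/77)*348 = 13076796/77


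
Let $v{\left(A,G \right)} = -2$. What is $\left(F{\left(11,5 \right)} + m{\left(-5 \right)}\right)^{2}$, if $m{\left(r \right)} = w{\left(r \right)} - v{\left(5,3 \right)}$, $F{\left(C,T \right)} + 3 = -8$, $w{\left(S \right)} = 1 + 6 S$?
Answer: $1444$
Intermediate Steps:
$F{\left(C,T \right)} = -11$ ($F{\left(C,T \right)} = -3 - 8 = -11$)
$m{\left(r \right)} = 3 + 6 r$ ($m{\left(r \right)} = \left(1 + 6 r\right) - -2 = \left(1 + 6 r\right) + 2 = 3 + 6 r$)
$\left(F{\left(11,5 \right)} + m{\left(-5 \right)}\right)^{2} = \left(-11 + \left(3 + 6 \left(-5\right)\right)\right)^{2} = \left(-11 + \left(3 - 30\right)\right)^{2} = \left(-11 - 27\right)^{2} = \left(-38\right)^{2} = 1444$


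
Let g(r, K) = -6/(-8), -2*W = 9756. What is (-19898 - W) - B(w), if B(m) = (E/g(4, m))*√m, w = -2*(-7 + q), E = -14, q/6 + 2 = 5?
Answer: -15020 + 56*I*√22/3 ≈ -15020.0 + 87.554*I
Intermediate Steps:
W = -4878 (W = -½*9756 = -4878)
g(r, K) = ¾ (g(r, K) = -6*(-⅛) = ¾)
q = 18 (q = -12 + 6*5 = -12 + 30 = 18)
w = -22 (w = -2*(-7 + 18) = -2*11 = -22)
B(m) = -56*√m/3 (B(m) = (-14/¾)*√m = (-14*4/3)*√m = -56*√m/3)
(-19898 - W) - B(w) = (-19898 - 1*(-4878)) - (-56)*√(-22)/3 = (-19898 + 4878) - (-56)*I*√22/3 = -15020 - (-56)*I*√22/3 = -15020 + 56*I*√22/3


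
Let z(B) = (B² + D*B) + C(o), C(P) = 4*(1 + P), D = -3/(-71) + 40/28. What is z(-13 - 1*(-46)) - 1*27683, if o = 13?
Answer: -13165263/497 ≈ -26489.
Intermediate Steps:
D = 731/497 (D = -3*(-1/71) + 40*(1/28) = 3/71 + 10/7 = 731/497 ≈ 1.4708)
C(P) = 4 + 4*P
z(B) = 56 + B² + 731*B/497 (z(B) = (B² + 731*B/497) + (4 + 4*13) = (B² + 731*B/497) + (4 + 52) = (B² + 731*B/497) + 56 = 56 + B² + 731*B/497)
z(-13 - 1*(-46)) - 1*27683 = (56 + (-13 - 1*(-46))² + 731*(-13 - 1*(-46))/497) - 1*27683 = (56 + (-13 + 46)² + 731*(-13 + 46)/497) - 27683 = (56 + 33² + (731/497)*33) - 27683 = (56 + 1089 + 24123/497) - 27683 = 593188/497 - 27683 = -13165263/497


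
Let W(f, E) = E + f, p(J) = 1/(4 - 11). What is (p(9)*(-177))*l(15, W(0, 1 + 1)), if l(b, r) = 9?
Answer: 1593/7 ≈ 227.57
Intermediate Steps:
p(J) = -⅐ (p(J) = 1/(-7) = -⅐)
(p(9)*(-177))*l(15, W(0, 1 + 1)) = -⅐*(-177)*9 = (177/7)*9 = 1593/7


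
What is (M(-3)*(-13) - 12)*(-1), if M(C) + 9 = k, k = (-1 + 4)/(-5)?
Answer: -564/5 ≈ -112.80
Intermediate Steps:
k = -⅗ (k = 3*(-⅕) = -⅗ ≈ -0.60000)
M(C) = -48/5 (M(C) = -9 - ⅗ = -48/5)
(M(-3)*(-13) - 12)*(-1) = (-48/5*(-13) - 12)*(-1) = (624/5 - 12)*(-1) = (564/5)*(-1) = -564/5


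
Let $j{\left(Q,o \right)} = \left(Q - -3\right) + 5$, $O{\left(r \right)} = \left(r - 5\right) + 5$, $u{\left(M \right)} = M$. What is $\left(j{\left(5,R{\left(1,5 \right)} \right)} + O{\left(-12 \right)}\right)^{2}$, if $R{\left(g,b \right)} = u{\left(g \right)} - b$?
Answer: $1$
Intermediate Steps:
$O{\left(r \right)} = r$ ($O{\left(r \right)} = \left(-5 + r\right) + 5 = r$)
$R{\left(g,b \right)} = g - b$
$j{\left(Q,o \right)} = 8 + Q$ ($j{\left(Q,o \right)} = \left(Q + 3\right) + 5 = \left(3 + Q\right) + 5 = 8 + Q$)
$\left(j{\left(5,R{\left(1,5 \right)} \right)} + O{\left(-12 \right)}\right)^{2} = \left(\left(8 + 5\right) - 12\right)^{2} = \left(13 - 12\right)^{2} = 1^{2} = 1$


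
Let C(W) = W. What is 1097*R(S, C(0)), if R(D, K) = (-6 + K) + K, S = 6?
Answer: -6582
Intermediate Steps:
R(D, K) = -6 + 2*K
1097*R(S, C(0)) = 1097*(-6 + 2*0) = 1097*(-6 + 0) = 1097*(-6) = -6582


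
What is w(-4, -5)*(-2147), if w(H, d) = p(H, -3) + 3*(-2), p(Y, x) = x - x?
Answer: 12882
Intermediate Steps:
p(Y, x) = 0
w(H, d) = -6 (w(H, d) = 0 + 3*(-2) = 0 - 6 = -6)
w(-4, -5)*(-2147) = -6*(-2147) = 12882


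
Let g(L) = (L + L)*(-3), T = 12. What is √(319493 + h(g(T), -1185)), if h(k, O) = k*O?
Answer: √404813 ≈ 636.25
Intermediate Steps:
g(L) = -6*L (g(L) = (2*L)*(-3) = -6*L)
h(k, O) = O*k
√(319493 + h(g(T), -1185)) = √(319493 - (-7110)*12) = √(319493 - 1185*(-72)) = √(319493 + 85320) = √404813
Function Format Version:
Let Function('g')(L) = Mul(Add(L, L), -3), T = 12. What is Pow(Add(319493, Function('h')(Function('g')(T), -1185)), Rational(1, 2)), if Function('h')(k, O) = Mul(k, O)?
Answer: Pow(404813, Rational(1, 2)) ≈ 636.25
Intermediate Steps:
Function('g')(L) = Mul(-6, L) (Function('g')(L) = Mul(Mul(2, L), -3) = Mul(-6, L))
Function('h')(k, O) = Mul(O, k)
Pow(Add(319493, Function('h')(Function('g')(T), -1185)), Rational(1, 2)) = Pow(Add(319493, Mul(-1185, Mul(-6, 12))), Rational(1, 2)) = Pow(Add(319493, Mul(-1185, -72)), Rational(1, 2)) = Pow(Add(319493, 85320), Rational(1, 2)) = Pow(404813, Rational(1, 2))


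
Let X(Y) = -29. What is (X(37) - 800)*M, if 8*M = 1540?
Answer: -319165/2 ≈ -1.5958e+5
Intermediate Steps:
M = 385/2 (M = (1/8)*1540 = 385/2 ≈ 192.50)
(X(37) - 800)*M = (-29 - 800)*(385/2) = -829*385/2 = -319165/2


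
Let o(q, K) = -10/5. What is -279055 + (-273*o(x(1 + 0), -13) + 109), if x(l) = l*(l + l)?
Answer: -278400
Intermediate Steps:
x(l) = 2*l**2 (x(l) = l*(2*l) = 2*l**2)
o(q, K) = -2 (o(q, K) = -10*1/5 = -2)
-279055 + (-273*o(x(1 + 0), -13) + 109) = -279055 + (-273*(-2) + 109) = -279055 + (546 + 109) = -279055 + 655 = -278400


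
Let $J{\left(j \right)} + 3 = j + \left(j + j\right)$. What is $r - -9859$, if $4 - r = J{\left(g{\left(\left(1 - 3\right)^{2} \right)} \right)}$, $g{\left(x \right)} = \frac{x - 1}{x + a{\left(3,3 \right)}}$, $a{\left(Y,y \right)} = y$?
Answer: $\frac{69053}{7} \approx 9864.7$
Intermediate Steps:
$g{\left(x \right)} = \frac{-1 + x}{3 + x}$ ($g{\left(x \right)} = \frac{x - 1}{x + 3} = \frac{-1 + x}{3 + x}$)
$J{\left(j \right)} = -3 + 3 j$ ($J{\left(j \right)} = -3 + \left(j + \left(j + j\right)\right) = -3 + \left(j + 2 j\right) = -3 + 3 j$)
$r = \frac{40}{7}$ ($r = 4 - \left(-3 + 3 \frac{-1 + \left(1 - 3\right)^{2}}{3 + \left(1 - 3\right)^{2}}\right) = 4 - \left(-3 + 3 \frac{-1 + \left(-2\right)^{2}}{3 + \left(-2\right)^{2}}\right) = 4 - \left(-3 + 3 \frac{-1 + 4}{3 + 4}\right) = 4 - \left(-3 + 3 \cdot \frac{1}{7} \cdot 3\right) = 4 - \left(-3 + 3 \cdot \frac{3}{7}\right) = 4 - \left(-3 + \frac{9}{7}\right) = 4 - - \frac{12}{7} = 4 + \frac{12}{7} = \frac{40}{7} \approx 5.7143$)
$r - -9859 = \frac{40}{7} - -9859 = \frac{40}{7} + 9859 = \frac{69053}{7}$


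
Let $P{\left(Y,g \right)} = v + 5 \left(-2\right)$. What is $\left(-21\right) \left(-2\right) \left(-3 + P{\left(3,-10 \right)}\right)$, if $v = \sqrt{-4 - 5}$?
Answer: $-546 + 126 i \approx -546.0 + 126.0 i$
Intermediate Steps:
$v = 3 i$ ($v = \sqrt{-9} = 3 i \approx 3.0 i$)
$P{\left(Y,g \right)} = -10 + 3 i$ ($P{\left(Y,g \right)} = 3 i + 5 \left(-2\right) = 3 i - 10 = -10 + 3 i$)
$\left(-21\right) \left(-2\right) \left(-3 + P{\left(3,-10 \right)}\right) = \left(-21\right) \left(-2\right) \left(-3 - \left(10 - 3 i\right)\right) = 42 \left(-13 + 3 i\right) = -546 + 126 i$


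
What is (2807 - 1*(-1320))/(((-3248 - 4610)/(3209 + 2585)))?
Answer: -11955919/3929 ≈ -3043.0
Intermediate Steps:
(2807 - 1*(-1320))/(((-3248 - 4610)/(3209 + 2585))) = (2807 + 1320)/((-7858/5794)) = 4127/((-7858*1/5794)) = 4127/(-3929/2897) = 4127*(-2897/3929) = -11955919/3929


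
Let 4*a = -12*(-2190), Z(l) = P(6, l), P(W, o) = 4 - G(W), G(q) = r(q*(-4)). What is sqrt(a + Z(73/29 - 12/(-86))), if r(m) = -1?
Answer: 5*sqrt(263) ≈ 81.086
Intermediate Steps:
G(q) = -1
P(W, o) = 5 (P(W, o) = 4 - 1*(-1) = 4 + 1 = 5)
Z(l) = 5
a = 6570 (a = (-12*(-2190))/4 = (1/4)*26280 = 6570)
sqrt(a + Z(73/29 - 12/(-86))) = sqrt(6570 + 5) = sqrt(6575) = 5*sqrt(263)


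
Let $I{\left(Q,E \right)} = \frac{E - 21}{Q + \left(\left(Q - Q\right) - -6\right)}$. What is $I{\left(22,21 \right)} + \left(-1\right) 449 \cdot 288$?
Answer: $-129312$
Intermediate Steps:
$I{\left(Q,E \right)} = \frac{-21 + E}{6 + Q}$ ($I{\left(Q,E \right)} = \frac{-21 + E}{Q + \left(0 + 6\right)} = \frac{-21 + E}{Q + 6} = \frac{-21 + E}{6 + Q}$)
$I{\left(22,21 \right)} + \left(-1\right) 449 \cdot 288 = \frac{-21 + 21}{6 + 22} + \left(-1\right) 449 \cdot 288 = \frac{1}{28} \cdot 0 - 129312 = 0 - 129312 = -129312$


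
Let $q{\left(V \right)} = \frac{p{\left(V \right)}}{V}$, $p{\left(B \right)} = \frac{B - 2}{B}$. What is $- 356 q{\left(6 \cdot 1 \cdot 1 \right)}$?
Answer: $- \frac{356}{9} \approx -39.556$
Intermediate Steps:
$p{\left(B \right)} = \frac{-2 + B}{B}$ ($p{\left(B \right)} = \frac{B - 2}{B} = \frac{-2 + B}{B}$)
$q{\left(V \right)} = \frac{-2 + V}{V^{2}}$ ($q{\left(V \right)} = \frac{\frac{1}{V} \left(-2 + V\right)}{V} = \frac{-2 + V}{V^{2}}$)
$- 356 q{\left(6 \cdot 1 \cdot 1 \right)} = - 356 \frac{-2 + 6 \cdot 1 \cdot 1}{36} = - 356 \frac{-2 + 6 \cdot 1}{36} = - 356 \frac{-2 + 6}{36} = - 356 \cdot \frac{1}{36} \cdot 4 = \left(-356\right) \frac{1}{9} = - \frac{356}{9}$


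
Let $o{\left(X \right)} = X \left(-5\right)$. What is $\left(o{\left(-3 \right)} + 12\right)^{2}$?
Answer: $729$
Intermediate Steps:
$o{\left(X \right)} = - 5 X$
$\left(o{\left(-3 \right)} + 12\right)^{2} = \left(\left(-5\right) \left(-3\right) + 12\right)^{2} = \left(15 + 12\right)^{2} = 27^{2} = 729$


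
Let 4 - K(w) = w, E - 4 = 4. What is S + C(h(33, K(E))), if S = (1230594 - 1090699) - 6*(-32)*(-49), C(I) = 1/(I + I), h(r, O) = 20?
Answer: 5219481/40 ≈ 1.3049e+5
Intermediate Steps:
E = 8 (E = 4 + 4 = 8)
K(w) = 4 - w
C(I) = 1/(2*I)
S = 130487 (S = 139895 + 192*(-49) = 139895 - 9408 = 130487)
S + C(h(33, K(E))) = 130487 + (½)/20 = 130487 + (½)*(1/20) = 130487 + 1/40 = 5219481/40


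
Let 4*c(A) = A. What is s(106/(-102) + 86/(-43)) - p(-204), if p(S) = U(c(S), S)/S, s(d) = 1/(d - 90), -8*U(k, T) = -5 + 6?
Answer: -87977/7743840 ≈ -0.011361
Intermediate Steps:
c(A) = A/4
U(k, T) = -⅛ (U(k, T) = -(-5 + 6)/8 = -⅛*1 = -⅛)
s(d) = 1/(-90 + d)
p(S) = -1/(8*S)
s(106/(-102) + 86/(-43)) - p(-204) = 1/(-90 + (106/(-102) + 86/(-43))) - (-1)/(8*(-204)) = 1/(-90 + (106*(-1/102) + 86*(-1/43))) - (-1)*(-1)/(8*204) = 1/(-90 + (-53/51 - 2)) - 1*1/1632 = 1/(-90 - 155/51) - 1/1632 = 1/(-4745/51) - 1/1632 = -51/4745 - 1/1632 = -87977/7743840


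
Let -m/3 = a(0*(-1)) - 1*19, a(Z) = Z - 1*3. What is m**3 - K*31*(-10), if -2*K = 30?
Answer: 282846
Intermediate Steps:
K = -15 (K = -1/2*30 = -15)
a(Z) = -3 + Z (a(Z) = Z - 3 = -3 + Z)
m = 66 (m = -3*((-3 + 0*(-1)) - 1*19) = -3*((-3 + 0) - 19) = -3*(-3 - 19) = -3*(-22) = 66)
m**3 - K*31*(-10) = 66**3 - (-15*31)*(-10) = 287496 - (-465)*(-10) = 287496 - 1*4650 = 287496 - 4650 = 282846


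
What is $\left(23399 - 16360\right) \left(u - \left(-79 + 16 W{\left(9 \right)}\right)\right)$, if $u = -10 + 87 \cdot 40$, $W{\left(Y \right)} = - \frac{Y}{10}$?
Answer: $\frac{125413863}{5} \approx 2.5083 \cdot 10^{7}$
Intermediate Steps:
$W{\left(Y \right)} = - \frac{Y}{10}$
$u = 3470$ ($u = -10 + 3480 = 3470$)
$\left(23399 - 16360\right) \left(u - \left(-79 + 16 W{\left(9 \right)}\right)\right) = \left(23399 - 16360\right) \left(3470 + \left(79 - 16 \left(\left(- \frac{1}{10}\right) 9\right)\right)\right) = 7039 \left(3470 + \left(79 - - \frac{72}{5}\right)\right) = 7039 \left(3470 + \left(79 + \frac{72}{5}\right)\right) = 7039 \left(3470 + \frac{467}{5}\right) = 7039 \cdot \frac{17817}{5} = \frac{125413863}{5}$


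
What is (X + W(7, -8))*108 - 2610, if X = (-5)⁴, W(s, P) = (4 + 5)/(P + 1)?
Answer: 453258/7 ≈ 64751.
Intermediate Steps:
W(s, P) = 9/(1 + P)
X = 625
(X + W(7, -8))*108 - 2610 = (625 + 9/(1 - 8))*108 - 2610 = (625 + 9/(-7))*108 - 2610 = (625 + 9*(-⅐))*108 - 2610 = (625 - 9/7)*108 - 2610 = (4366/7)*108 - 2610 = 471528/7 - 2610 = 453258/7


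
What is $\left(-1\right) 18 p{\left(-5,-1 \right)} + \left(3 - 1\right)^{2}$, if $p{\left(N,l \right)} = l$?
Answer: $22$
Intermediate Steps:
$\left(-1\right) 18 p{\left(-5,-1 \right)} + \left(3 - 1\right)^{2} = \left(-1\right) 18 \left(-1\right) + \left(3 - 1\right)^{2} = \left(-18\right) \left(-1\right) + 2^{2} = 18 + 4 = 22$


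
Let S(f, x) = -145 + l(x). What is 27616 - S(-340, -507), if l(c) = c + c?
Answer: 28775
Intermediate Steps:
l(c) = 2*c
S(f, x) = -145 + 2*x
27616 - S(-340, -507) = 27616 - (-145 + 2*(-507)) = 27616 - (-145 - 1014) = 27616 - 1*(-1159) = 27616 + 1159 = 28775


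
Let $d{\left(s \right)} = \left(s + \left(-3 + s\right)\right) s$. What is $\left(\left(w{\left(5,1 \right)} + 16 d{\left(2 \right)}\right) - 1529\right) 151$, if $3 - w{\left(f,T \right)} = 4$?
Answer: $-226198$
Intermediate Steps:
$w{\left(f,T \right)} = -1$ ($w{\left(f,T \right)} = 3 - 4 = -1$)
$d{\left(s \right)} = s \left(-3 + 2 s\right)$ ($d{\left(s \right)} = \left(-3 + 2 s\right) s = s \left(-3 + 2 s\right)$)
$\left(\left(w{\left(5,1 \right)} + 16 d{\left(2 \right)}\right) - 1529\right) 151 = \left(\left(-1 + 16 \cdot 2 \left(-3 + 2 \cdot 2\right)\right) - 1529\right) 151 = \left(\left(-1 + 16 \cdot 2 \left(-3 + 4\right)\right) - 1529\right) 151 = \left(\left(-1 + 16 \cdot 2 \cdot 1\right) - 1529\right) 151 = \left(\left(-1 + 16 \cdot 2\right) - 1529\right) 151 = \left(\left(-1 + 32\right) - 1529\right) 151 = \left(31 - 1529\right) 151 = \left(-1498\right) 151 = -226198$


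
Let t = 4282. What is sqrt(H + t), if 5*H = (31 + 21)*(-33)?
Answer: sqrt(98470)/5 ≈ 62.760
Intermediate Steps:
H = -1716/5 (H = ((31 + 21)*(-33))/5 = (52*(-33))/5 = (1/5)*(-1716) = -1716/5 ≈ -343.20)
sqrt(H + t) = sqrt(-1716/5 + 4282) = sqrt(19694/5) = sqrt(98470)/5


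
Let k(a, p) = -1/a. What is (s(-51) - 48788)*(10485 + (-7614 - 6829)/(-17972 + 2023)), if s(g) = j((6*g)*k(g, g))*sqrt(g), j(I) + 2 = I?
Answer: -8159290873904/15949 - 1337917664*I*sqrt(51)/15949 ≈ -5.1159e+8 - 5.9908e+5*I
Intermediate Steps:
j(I) = -2 + I
s(g) = -8*sqrt(g) (s(g) = (-2 + (6*g)*(-1/g))*sqrt(g) = (-2 - 6)*sqrt(g) = -8*sqrt(g))
(s(-51) - 48788)*(10485 + (-7614 - 6829)/(-17972 + 2023)) = (-8*I*sqrt(51) - 48788)*(10485 + (-7614 - 6829)/(-17972 + 2023)) = (-8*I*sqrt(51) - 48788)*(10485 - 14443/(-15949)) = (-8*I*sqrt(51) - 48788)*(10485 - 14443*(-1/15949)) = (-48788 - 8*I*sqrt(51))*(10485 + 14443/15949) = (-48788 - 8*I*sqrt(51))*(167239708/15949) = -8159290873904/15949 - 1337917664*I*sqrt(51)/15949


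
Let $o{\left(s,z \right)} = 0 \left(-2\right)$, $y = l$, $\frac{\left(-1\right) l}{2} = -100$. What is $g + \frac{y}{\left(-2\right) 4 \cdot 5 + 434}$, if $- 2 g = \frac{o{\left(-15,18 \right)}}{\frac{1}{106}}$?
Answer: $\frac{100}{197} \approx 0.50761$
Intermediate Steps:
$l = 200$ ($l = \left(-2\right) \left(-100\right) = 200$)
$y = 200$
$o{\left(s,z \right)} = 0$
$g = 0$ ($g = - \frac{0 \frac{1}{\frac{1}{106}}}{2} = - \frac{0 \cdot 106}{2} = \left(- \frac{1}{2}\right) 0 = 0$)
$g + \frac{y}{\left(-2\right) 4 \cdot 5 + 434} = 0 + \frac{200}{\left(-2\right) 4 \cdot 5 + 434} = 0 + \frac{200}{\left(-8\right) 5 + 434} = 0 + \frac{200}{-40 + 434} = 0 + \frac{200}{394} = 0 + 200 \cdot \frac{1}{394} = 0 + \frac{100}{197} = \frac{100}{197}$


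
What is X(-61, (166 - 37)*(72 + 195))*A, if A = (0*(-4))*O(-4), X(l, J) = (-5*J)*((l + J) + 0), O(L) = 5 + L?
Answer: 0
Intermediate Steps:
X(l, J) = -5*J*(J + l) (X(l, J) = (-5*J)*((J + l) + 0) = (-5*J)*(J + l) = -5*J*(J + l))
A = 0 (A = (0*(-4))*(5 - 4) = 0*1 = 0)
X(-61, (166 - 37)*(72 + 195))*A = -5*(166 - 37)*(72 + 195)*((166 - 37)*(72 + 195) - 61)*0 = -5*129*267*(129*267 - 61)*0 = -5*34443*(34443 - 61)*0 = -5*34443*34382*0 = -5921096130*0 = 0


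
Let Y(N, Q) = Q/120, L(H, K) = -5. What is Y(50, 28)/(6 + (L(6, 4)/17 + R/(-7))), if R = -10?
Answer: 833/25470 ≈ 0.032705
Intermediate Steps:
Y(N, Q) = Q/120 (Y(N, Q) = Q*(1/120) = Q/120)
Y(50, 28)/(6 + (L(6, 4)/17 + R/(-7))) = ((1/120)*28)/(6 + (-5/17 - 10/(-7))) = (7/30)/(6 + (-5*1/17 - 10*(-⅐))) = (7/30)/(6 + (-5/17 + 10/7)) = (7/30)/(6 + 135/119) = (7/30)/(849/119) = (119/849)*(7/30) = 833/25470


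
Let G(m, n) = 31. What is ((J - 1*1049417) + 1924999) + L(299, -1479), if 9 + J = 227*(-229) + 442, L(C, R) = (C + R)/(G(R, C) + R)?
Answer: 298299879/362 ≈ 8.2403e+5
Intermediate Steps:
L(C, R) = (C + R)/(31 + R)
J = -51550 (J = -9 + (227*(-229) + 442) = -9 + (-51983 + 442) = -9 - 51541 = -51550)
((J - 1*1049417) + 1924999) + L(299, -1479) = ((-51550 - 1*1049417) + 1924999) + (299 - 1479)/(31 - 1479) = ((-51550 - 1049417) + 1924999) - 1180/(-1448) = (-1100967 + 1924999) - 1/1448*(-1180) = 824032 + 295/362 = 298299879/362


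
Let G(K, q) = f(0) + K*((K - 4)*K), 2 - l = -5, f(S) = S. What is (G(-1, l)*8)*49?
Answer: -1960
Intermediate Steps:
l = 7 (l = 2 - 1*(-5) = 2 + 5 = 7)
G(K, q) = K**2*(-4 + K) (G(K, q) = 0 + K*((K - 4)*K) = 0 + K*((-4 + K)*K) = 0 + K*(K*(-4 + K)) = 0 + K**2*(-4 + K) = K**2*(-4 + K))
(G(-1, l)*8)*49 = (((-1)**2*(-4 - 1))*8)*49 = ((1*(-5))*8)*49 = -5*8*49 = -40*49 = -1960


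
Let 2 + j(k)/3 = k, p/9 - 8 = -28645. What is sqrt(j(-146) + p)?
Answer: I*sqrt(258177) ≈ 508.11*I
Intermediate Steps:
p = -257733 (p = 72 + 9*(-28645) = 72 - 257805 = -257733)
j(k) = -6 + 3*k
sqrt(j(-146) + p) = sqrt((-6 + 3*(-146)) - 257733) = sqrt((-6 - 438) - 257733) = sqrt(-444 - 257733) = sqrt(-258177) = I*sqrt(258177)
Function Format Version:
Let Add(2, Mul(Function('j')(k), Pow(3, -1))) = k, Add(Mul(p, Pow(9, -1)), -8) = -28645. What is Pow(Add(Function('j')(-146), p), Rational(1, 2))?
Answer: Mul(I, Pow(258177, Rational(1, 2))) ≈ Mul(508.11, I)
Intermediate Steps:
p = -257733 (p = Add(72, Mul(9, -28645)) = Add(72, -257805) = -257733)
Function('j')(k) = Add(-6, Mul(3, k))
Pow(Add(Function('j')(-146), p), Rational(1, 2)) = Pow(Add(Add(-6, Mul(3, -146)), -257733), Rational(1, 2)) = Pow(Add(Add(-6, -438), -257733), Rational(1, 2)) = Pow(Add(-444, -257733), Rational(1, 2)) = Pow(-258177, Rational(1, 2)) = Mul(I, Pow(258177, Rational(1, 2)))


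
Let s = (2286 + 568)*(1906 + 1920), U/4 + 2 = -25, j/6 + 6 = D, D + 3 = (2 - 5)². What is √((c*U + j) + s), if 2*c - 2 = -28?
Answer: 2*√2730202 ≈ 3304.7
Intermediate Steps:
D = 6 (D = -3 + (2 - 5)² = -3 + (-3)² = -3 + 9 = 6)
c = -13 (c = 1 + (½)*(-28) = 1 - 14 = -13)
j = 0 (j = -36 + 6*6 = -36 + 36 = 0)
U = -108 (U = -8 + 4*(-25) = -8 - 100 = -108)
s = 10919404 (s = 2854*3826 = 10919404)
√((c*U + j) + s) = √((-13*(-108) + 0) + 10919404) = √((1404 + 0) + 10919404) = √(1404 + 10919404) = √10920808 = 2*√2730202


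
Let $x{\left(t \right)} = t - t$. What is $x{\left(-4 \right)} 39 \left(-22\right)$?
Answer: $0$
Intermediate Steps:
$x{\left(t \right)} = 0$
$x{\left(-4 \right)} 39 \left(-22\right) = 0 \cdot 39 \left(-22\right) = 0 \left(-22\right) = 0$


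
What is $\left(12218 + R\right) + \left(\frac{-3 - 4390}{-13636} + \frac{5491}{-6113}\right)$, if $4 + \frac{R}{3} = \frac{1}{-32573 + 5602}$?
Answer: $\frac{3920064935278301}{321174012404} \approx 12205.0$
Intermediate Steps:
$R = - \frac{323655}{26971}$ ($R = -12 + \frac{3}{-32573 + 5602} = -12 + \frac{3}{-26971} = -12 + 3 \left(- \frac{1}{26971}\right) = -12 - \frac{3}{26971} = - \frac{323655}{26971} \approx -12.0$)
$\left(12218 + R\right) + \left(\frac{-3 - 4390}{-13636} + \frac{5491}{-6113}\right) = \left(12218 - \frac{323655}{26971}\right) + \left(\frac{-3 - 4390}{-13636} + \frac{5491}{-6113}\right) = \frac{329208023}{26971} + \left(\left(-4393\right) \left(- \frac{1}{13636}\right) + 5491 \left(- \frac{1}{6113}\right)\right) = \frac{329208023}{26971} + \left(\frac{4393}{13636} - \frac{5491}{6113}\right) = \frac{329208023}{26971} - \frac{48020867}{83356868} = \frac{3920064935278301}{321174012404}$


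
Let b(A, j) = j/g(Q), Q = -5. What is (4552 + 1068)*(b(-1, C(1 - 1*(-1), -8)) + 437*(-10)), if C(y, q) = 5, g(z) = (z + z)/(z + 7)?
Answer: -24565020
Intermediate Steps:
g(z) = 2*z/(7 + z) (g(z) = (2*z)/(7 + z) = 2*z/(7 + z))
b(A, j) = -j/5 (b(A, j) = j/((2*(-5)/(7 - 5))) = j/((2*(-5)/2)) = j/((2*(-5)*(1/2))) = j/(-5) = j*(-1/5) = -j/5)
(4552 + 1068)*(b(-1, C(1 - 1*(-1), -8)) + 437*(-10)) = (4552 + 1068)*(-1/5*5 + 437*(-10)) = 5620*(-1 - 4370) = 5620*(-4371) = -24565020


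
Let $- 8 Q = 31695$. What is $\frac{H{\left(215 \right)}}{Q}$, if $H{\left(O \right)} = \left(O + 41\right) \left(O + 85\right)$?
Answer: $- \frac{40960}{2113} \approx -19.385$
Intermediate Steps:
$Q = - \frac{31695}{8}$ ($Q = \left(- \frac{1}{8}\right) 31695 = - \frac{31695}{8} \approx -3961.9$)
$H{\left(O \right)} = \left(41 + O\right) \left(85 + O\right)$
$\frac{H{\left(215 \right)}}{Q} = \frac{3485 + 215^{2} + 126 \cdot 215}{- \frac{31695}{8}} = \left(3485 + 46225 + 27090\right) \left(- \frac{8}{31695}\right) = 76800 \left(- \frac{8}{31695}\right) = - \frac{40960}{2113}$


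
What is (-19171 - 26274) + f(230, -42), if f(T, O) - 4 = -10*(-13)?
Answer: -45311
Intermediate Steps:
f(T, O) = 134 (f(T, O) = 4 - 10*(-13) = 4 + 130 = 134)
(-19171 - 26274) + f(230, -42) = (-19171 - 26274) + 134 = -45445 + 134 = -45311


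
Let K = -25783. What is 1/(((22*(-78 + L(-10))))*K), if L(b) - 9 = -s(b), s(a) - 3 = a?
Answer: 1/35168012 ≈ 2.8435e-8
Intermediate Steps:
s(a) = 3 + a
L(b) = 6 - b (L(b) = 9 - (3 + b) = 9 + (-3 - b) = 6 - b)
1/(((22*(-78 + L(-10))))*K) = 1/((22*(-78 + (6 - 1*(-10))))*(-25783)) = -1/25783/(22*(-78 + (6 + 10))) = -1/25783/(22*(-78 + 16)) = -1/25783/(22*(-62)) = -1/25783/(-1364) = -1/1364*(-1/25783) = 1/35168012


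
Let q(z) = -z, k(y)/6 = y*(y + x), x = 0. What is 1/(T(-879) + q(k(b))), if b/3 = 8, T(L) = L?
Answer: -1/4335 ≈ -0.00023068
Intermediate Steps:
b = 24 (b = 3*8 = 24)
k(y) = 6*y² (k(y) = 6*(y*(y + 0)) = 6*(y*y) = 6*y²)
1/(T(-879) + q(k(b))) = 1/(-879 - 6*24²) = 1/(-879 - 6*576) = 1/(-879 - 1*3456) = 1/(-879 - 3456) = 1/(-4335) = -1/4335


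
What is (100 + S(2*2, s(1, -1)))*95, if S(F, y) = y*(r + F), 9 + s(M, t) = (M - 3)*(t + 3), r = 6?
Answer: -2850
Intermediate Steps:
s(M, t) = -9 + (-3 + M)*(3 + t) (s(M, t) = -9 + (M - 3)*(t + 3) = -9 + (-3 + M)*(3 + t))
S(F, y) = y*(6 + F)
(100 + S(2*2, s(1, -1)))*95 = (100 + (-18 - 3*(-1) + 3*1 + 1*(-1))*(6 + 2*2))*95 = (100 + (-18 + 3 + 3 - 1)*(6 + 4))*95 = (100 - 13*10)*95 = (100 - 130)*95 = -30*95 = -2850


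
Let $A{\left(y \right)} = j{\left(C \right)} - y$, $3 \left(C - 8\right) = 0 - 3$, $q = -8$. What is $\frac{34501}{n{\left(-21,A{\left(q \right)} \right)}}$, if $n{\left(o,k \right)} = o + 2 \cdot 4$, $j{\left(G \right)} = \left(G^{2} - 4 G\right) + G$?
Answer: $- \frac{34501}{13} \approx -2653.9$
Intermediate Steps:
$C = 7$ ($C = 8 + \frac{0 - 3}{3} = 8 + \frac{1}{3} \left(-3\right) = 8 - 1 = 7$)
$j{\left(G \right)} = G^{2} - 3 G$
$A{\left(y \right)} = 28 - y$ ($A{\left(y \right)} = 7 \left(-3 + 7\right) - y = 7 \cdot 4 - y = 28 - y$)
$n{\left(o,k \right)} = 8 + o$ ($n{\left(o,k \right)} = o + 8 = 8 + o$)
$\frac{34501}{n{\left(-21,A{\left(q \right)} \right)}} = \frac{34501}{8 - 21} = \frac{34501}{-13} = 34501 \left(- \frac{1}{13}\right) = - \frac{34501}{13}$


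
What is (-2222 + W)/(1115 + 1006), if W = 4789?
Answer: 2567/2121 ≈ 1.2103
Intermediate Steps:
(-2222 + W)/(1115 + 1006) = (-2222 + 4789)/(1115 + 1006) = 2567/2121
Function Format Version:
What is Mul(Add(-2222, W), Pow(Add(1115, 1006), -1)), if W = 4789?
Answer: Rational(2567, 2121) ≈ 1.2103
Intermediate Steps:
Mul(Add(-2222, W), Pow(Add(1115, 1006), -1)) = Mul(Add(-2222, 4789), Pow(Add(1115, 1006), -1)) = Mul(2567, Pow(2121, -1)) = Mul(2567, Rational(1, 2121)) = Rational(2567, 2121)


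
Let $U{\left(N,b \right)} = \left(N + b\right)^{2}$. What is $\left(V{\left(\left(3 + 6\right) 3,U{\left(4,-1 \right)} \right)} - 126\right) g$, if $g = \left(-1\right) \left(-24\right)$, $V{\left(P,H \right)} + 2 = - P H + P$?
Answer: $-8256$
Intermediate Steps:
$V{\left(P,H \right)} = -2 + P - H P$ ($V{\left(P,H \right)} = -2 + \left(- P H + P\right) = -2 - \left(- P + H P\right) = -2 + P - H P$)
$g = 24$
$\left(V{\left(\left(3 + 6\right) 3,U{\left(4,-1 \right)} \right)} - 126\right) g = \left(\left(-2 + \left(3 + 6\right) 3 - \left(4 - 1\right)^{2} \left(3 + 6\right) 3\right) - 126\right) 24 = \left(\left(-2 + 9 \cdot 3 - 3^{2} \cdot 9 \cdot 3\right) - 126\right) 24 = \left(\left(-2 + 27 - 9 \cdot 27\right) - 126\right) 24 = \left(\left(-2 + 27 - 243\right) - 126\right) 24 = \left(-218 - 126\right) 24 = \left(-344\right) 24 = -8256$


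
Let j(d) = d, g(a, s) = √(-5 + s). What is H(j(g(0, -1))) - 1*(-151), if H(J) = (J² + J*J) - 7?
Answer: 132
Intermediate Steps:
H(J) = -7 + 2*J² (H(J) = (J² + J²) - 7 = 2*J² - 7 = -7 + 2*J²)
H(j(g(0, -1))) - 1*(-151) = (-7 + 2*(√(-5 - 1))²) - 1*(-151) = (-7 + 2*(√(-6))²) + 151 = (-7 + 2*(I*√6)²) + 151 = (-7 + 2*(-6)) + 151 = (-7 - 12) + 151 = -19 + 151 = 132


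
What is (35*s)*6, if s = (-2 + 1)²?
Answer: 210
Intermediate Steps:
s = 1 (s = (-1)² = 1)
(35*s)*6 = (35*1)*6 = 35*6 = 210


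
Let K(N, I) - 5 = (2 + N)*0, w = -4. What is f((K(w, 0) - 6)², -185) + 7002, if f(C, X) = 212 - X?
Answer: 7399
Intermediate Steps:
K(N, I) = 5 (K(N, I) = 5 + (2 + N)*0 = 5 + 0 = 5)
f((K(w, 0) - 6)², -185) + 7002 = (212 - 1*(-185)) + 7002 = (212 + 185) + 7002 = 397 + 7002 = 7399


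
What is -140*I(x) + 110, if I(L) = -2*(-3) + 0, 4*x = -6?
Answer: -730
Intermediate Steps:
x = -3/2 (x = (¼)*(-6) = -3/2 ≈ -1.5000)
I(L) = 6 (I(L) = 6 + 0 = 6)
-140*I(x) + 110 = -140*6 + 110 = -840 + 110 = -730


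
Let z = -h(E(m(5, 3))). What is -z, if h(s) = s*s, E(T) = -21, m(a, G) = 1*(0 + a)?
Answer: 441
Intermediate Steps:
m(a, G) = a (m(a, G) = 1*a = a)
h(s) = s**2
z = -441 (z = -1*(-21)**2 = -1*441 = -441)
-z = -1*(-441) = 441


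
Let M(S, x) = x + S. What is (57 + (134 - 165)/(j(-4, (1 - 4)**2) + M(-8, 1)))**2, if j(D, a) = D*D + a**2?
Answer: 25999801/8100 ≈ 3209.9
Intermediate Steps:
M(S, x) = S + x
j(D, a) = D**2 + a**2
(57 + (134 - 165)/(j(-4, (1 - 4)**2) + M(-8, 1)))**2 = (57 + (134 - 165)/(((-4)**2 + ((1 - 4)**2)**2) + (-8 + 1)))**2 = (57 - 31/((16 + ((-3)**2)**2) - 7))**2 = (57 - 31/((16 + 9**2) - 7))**2 = (57 - 31/((16 + 81) - 7))**2 = (57 - 31/(97 - 7))**2 = (57 - 31/90)**2 = (5099/90)**2 = 25999801/8100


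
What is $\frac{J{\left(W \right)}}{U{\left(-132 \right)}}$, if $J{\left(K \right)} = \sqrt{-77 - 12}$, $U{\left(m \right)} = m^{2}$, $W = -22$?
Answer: $\frac{i \sqrt{89}}{17424} \approx 0.00054144 i$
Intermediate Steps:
$J{\left(K \right)} = i \sqrt{89}$ ($J{\left(K \right)} = \sqrt{-89} = i \sqrt{89}$)
$\frac{J{\left(W \right)}}{U{\left(-132 \right)}} = \frac{i \sqrt{89}}{\left(-132\right)^{2}} = \frac{i \sqrt{89}}{17424}$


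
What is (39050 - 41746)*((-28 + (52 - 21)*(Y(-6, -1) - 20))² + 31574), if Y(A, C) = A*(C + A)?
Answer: -1238245840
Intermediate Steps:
Y(A, C) = A*(A + C)
(39050 - 41746)*((-28 + (52 - 21)*(Y(-6, -1) - 20))² + 31574) = (39050 - 41746)*((-28 + (52 - 21)*(-6*(-6 - 1) - 20))² + 31574) = -2696*((-28 + 31*(-6*(-7) - 20))² + 31574) = -2696*((-28 + 31*(42 - 20))² + 31574) = -2696*((-28 + 31*22)² + 31574) = -2696*((-28 + 682)² + 31574) = -2696*(654² + 31574) = -2696*(427716 + 31574) = -2696*459290 = -1238245840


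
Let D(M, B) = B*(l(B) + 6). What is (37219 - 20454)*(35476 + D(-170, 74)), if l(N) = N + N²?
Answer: 7487584300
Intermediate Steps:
D(M, B) = B*(6 + B*(1 + B)) (D(M, B) = B*(B*(1 + B) + 6) = B*(6 + B*(1 + B)))
(37219 - 20454)*(35476 + D(-170, 74)) = (37219 - 20454)*(35476 + 74*(6 + 74*(1 + 74))) = 16765*(35476 + 74*(6 + 74*75)) = 16765*(35476 + 74*(6 + 5550)) = 16765*(35476 + 74*5556) = 16765*(35476 + 411144) = 16765*446620 = 7487584300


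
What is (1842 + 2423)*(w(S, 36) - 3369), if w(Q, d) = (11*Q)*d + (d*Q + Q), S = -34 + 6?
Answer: -66077645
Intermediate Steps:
S = -28
w(Q, d) = Q + 12*Q*d (w(Q, d) = 11*Q*d + (Q*d + Q) = 11*Q*d + (Q + Q*d) = Q + 12*Q*d)
(1842 + 2423)*(w(S, 36) - 3369) = (1842 + 2423)*(-28*(1 + 12*36) - 3369) = 4265*(-28*(1 + 432) - 3369) = 4265*(-28*433 - 3369) = 4265*(-12124 - 3369) = 4265*(-15493) = -66077645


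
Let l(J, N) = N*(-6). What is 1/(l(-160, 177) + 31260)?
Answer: 1/30198 ≈ 3.3115e-5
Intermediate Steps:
l(J, N) = -6*N
1/(l(-160, 177) + 31260) = 1/(-6*177 + 31260) = 1/(-1062 + 31260) = 1/30198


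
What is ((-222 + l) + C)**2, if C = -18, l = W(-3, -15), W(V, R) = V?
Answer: 59049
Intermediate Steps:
l = -3
((-222 + l) + C)**2 = ((-222 - 3) - 18)**2 = (-225 - 18)**2 = (-243)**2 = 59049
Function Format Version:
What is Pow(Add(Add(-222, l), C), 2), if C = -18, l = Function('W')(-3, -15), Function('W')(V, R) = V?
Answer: 59049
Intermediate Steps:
l = -3
Pow(Add(Add(-222, l), C), 2) = Pow(Add(Add(-222, -3), -18), 2) = Pow(Add(-225, -18), 2) = Pow(-243, 2) = 59049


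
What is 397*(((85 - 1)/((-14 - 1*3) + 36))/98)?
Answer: 2382/133 ≈ 17.910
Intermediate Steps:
397*(((85 - 1)/((-14 - 1*3) + 36))/98) = 397*((84/((-14 - 3) + 36))*(1/98)) = 397*((84/(-17 + 36))*(1/98)) = 397*((84/19)*(1/98)) = 397*(6/133) = 2382/133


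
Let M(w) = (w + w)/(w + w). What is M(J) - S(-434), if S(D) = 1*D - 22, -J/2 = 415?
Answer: 457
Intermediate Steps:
J = -830 (J = -2*415 = -830)
M(w) = 1 (M(w) = (2*w)/((2*w)) = (2*w)*(1/(2*w)) = 1)
S(D) = -22 + D (S(D) = D - 22 = -22 + D)
M(J) - S(-434) = 1 - (-22 - 434) = 1 - 1*(-456) = 1 + 456 = 457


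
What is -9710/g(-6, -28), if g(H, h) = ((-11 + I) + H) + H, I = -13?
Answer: 4855/18 ≈ 269.72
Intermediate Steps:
g(H, h) = -24 + 2*H (g(H, h) = ((-11 - 13) + H) + H = (-24 + H) + H = -24 + 2*H)
-9710/g(-6, -28) = -9710/(-24 + 2*(-6)) = -9710/(-24 - 12) = -9710/(-36) = -9710*(-1/36) = 4855/18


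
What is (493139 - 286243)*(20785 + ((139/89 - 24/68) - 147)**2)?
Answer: 19911008225698544/2289169 ≈ 8.6979e+9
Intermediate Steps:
(493139 - 286243)*(20785 + ((139/89 - 24/68) - 147)**2) = 206896*(20785 + ((139*(1/89) - 24*1/68) - 147)**2) = 206896*(20785 + ((139/89 - 6/17) - 147)**2) = 206896*(20785 + (1829/1513 - 147)**2) = 206896*(20785 + (-220582/1513)**2) = 206896*(20785 + 48656418724/2289169) = 206896*(96236796389/2289169) = 19911008225698544/2289169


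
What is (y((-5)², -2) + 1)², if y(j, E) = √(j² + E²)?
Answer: (1 + √629)² ≈ 680.16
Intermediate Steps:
y(j, E) = √(E² + j²)
(y((-5)², -2) + 1)² = (√((-2)² + ((-5)²)²) + 1)² = (√(4 + 25²) + 1)² = (√(4 + 625) + 1)² = (√629 + 1)² = (1 + √629)²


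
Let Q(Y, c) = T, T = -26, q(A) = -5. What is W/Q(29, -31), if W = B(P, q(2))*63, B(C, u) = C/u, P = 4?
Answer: 126/65 ≈ 1.9385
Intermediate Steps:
Q(Y, c) = -26
W = -252/5 (W = (4/(-5))*63 = (4*(-⅕))*63 = -⅘*63 = -252/5 ≈ -50.400)
W/Q(29, -31) = -252/5/(-26) = -252/5*(-1/26) = 126/65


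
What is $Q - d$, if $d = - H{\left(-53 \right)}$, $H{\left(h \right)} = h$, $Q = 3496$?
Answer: $3443$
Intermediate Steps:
$d = 53$ ($d = \left(-1\right) \left(-53\right) = 53$)
$Q - d = 3496 - 53 = 3443$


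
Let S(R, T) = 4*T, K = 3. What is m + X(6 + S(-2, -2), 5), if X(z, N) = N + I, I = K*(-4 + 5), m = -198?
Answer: -190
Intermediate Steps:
I = 3 (I = 3*(-4 + 5) = 3*1 = 3)
X(z, N) = 3 + N (X(z, N) = N + 3 = 3 + N)
m + X(6 + S(-2, -2), 5) = -198 + (3 + 5) = -198 + 8 = -190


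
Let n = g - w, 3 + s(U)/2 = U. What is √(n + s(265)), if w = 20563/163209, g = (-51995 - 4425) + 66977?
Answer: √295163209816494/163209 ≈ 105.27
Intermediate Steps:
g = 10557 (g = -56420 + 66977 = 10557)
w = 20563/163209 (w = 20563*(1/163209) = 20563/163209 ≈ 0.12599)
s(U) = -6 + 2*U
n = 1722976850/163209 (n = 10557 - 1*20563/163209 = 10557 - 20563/163209 = 1722976850/163209 ≈ 10557.)
√(n + s(265)) = √(1722976850/163209 + (-6 + 2*265)) = √(1722976850/163209 + (-6 + 530)) = √(1722976850/163209 + 524) = √(1808498366/163209) = √295163209816494/163209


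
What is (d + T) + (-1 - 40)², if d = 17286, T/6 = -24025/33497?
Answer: 635193449/33497 ≈ 18963.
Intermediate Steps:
T = -144150/33497 (T = 6*(-24025/33497) = -144150/33497 ≈ -4.3034)
(d + T) + (-1 - 40)² = (17286 - 144150/33497) + (-1 - 40)² = 578884992/33497 + (-41)² = 578884992/33497 + 1681 = 635193449/33497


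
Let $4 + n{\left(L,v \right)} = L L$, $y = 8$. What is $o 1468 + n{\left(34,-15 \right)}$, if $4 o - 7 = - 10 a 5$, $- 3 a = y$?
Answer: $\frac{157963}{3} \approx 52654.0$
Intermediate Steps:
$a = - \frac{8}{3}$ ($a = \left(- \frac{1}{3}\right) 8 = - \frac{8}{3} \approx -2.6667$)
$o = \frac{421}{12}$ ($o = \frac{7}{4} + \frac{\left(-10\right) \left(- \frac{8}{3}\right) 5}{4} = \frac{7}{4} + \frac{\frac{80}{3} \cdot 5}{4} = \frac{7}{4} + \frac{1}{4} \cdot \frac{400}{3} = \frac{7}{4} + \frac{100}{3} = \frac{421}{12} \approx 35.083$)
$n{\left(L,v \right)} = -4 + L^{2}$ ($n{\left(L,v \right)} = -4 + L L = -4 + L^{2}$)
$o 1468 + n{\left(34,-15 \right)} = \frac{421}{12} \cdot 1468 - \left(4 - 34^{2}\right) = \frac{154507}{3} + \left(-4 + 1156\right) = \frac{154507}{3} + 1152 = \frac{157963}{3}$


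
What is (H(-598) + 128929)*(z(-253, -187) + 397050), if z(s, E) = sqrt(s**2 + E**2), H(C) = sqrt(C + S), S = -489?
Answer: (128929 + I*sqrt(1087))*(397050 + 11*sqrt(818)) ≈ 5.1232e+10 + 1.3101e+7*I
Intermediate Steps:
H(C) = sqrt(-489 + C) (H(C) = sqrt(C - 489) = sqrt(-489 + C))
z(s, E) = sqrt(E**2 + s**2)
(H(-598) + 128929)*(z(-253, -187) + 397050) = (sqrt(-489 - 598) + 128929)*(sqrt((-187)**2 + (-253)**2) + 397050) = (sqrt(-1087) + 128929)*(sqrt(34969 + 64009) + 397050) = (I*sqrt(1087) + 128929)*(sqrt(98978) + 397050) = (128929 + I*sqrt(1087))*(11*sqrt(818) + 397050) = (128929 + I*sqrt(1087))*(397050 + 11*sqrt(818))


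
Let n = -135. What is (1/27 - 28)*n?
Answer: 3775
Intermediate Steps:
(1/27 - 28)*n = (1/27 - 28)*(-135) = -755/27*(-135) = 3775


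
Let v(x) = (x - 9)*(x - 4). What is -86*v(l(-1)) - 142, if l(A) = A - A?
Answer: -3238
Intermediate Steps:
l(A) = 0
v(x) = (-9 + x)*(-4 + x)
-86*v(l(-1)) - 142 = -86*(36 + 0² - 13*0) - 142 = -86*(36 + 0 + 0) - 142 = -86*36 - 142 = -3096 - 142 = -3238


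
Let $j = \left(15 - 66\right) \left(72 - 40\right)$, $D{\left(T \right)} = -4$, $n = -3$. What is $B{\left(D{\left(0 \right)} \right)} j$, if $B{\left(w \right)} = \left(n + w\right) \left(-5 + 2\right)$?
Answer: $-34272$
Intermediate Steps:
$B{\left(w \right)} = 9 - 3 w$ ($B{\left(w \right)} = \left(-3 + w\right) \left(-5 + 2\right) = \left(-3 + w\right) \left(-3\right) = 9 - 3 w$)
$j = -1632$ ($j = \left(-51\right) 32 = -1632$)
$B{\left(D{\left(0 \right)} \right)} j = \left(9 - -12\right) \left(-1632\right) = \left(9 + 12\right) \left(-1632\right) = 21 \left(-1632\right) = -34272$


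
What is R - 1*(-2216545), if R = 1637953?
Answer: 3854498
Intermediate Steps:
R - 1*(-2216545) = 1637953 - 1*(-2216545) = 1637953 + 2216545 = 3854498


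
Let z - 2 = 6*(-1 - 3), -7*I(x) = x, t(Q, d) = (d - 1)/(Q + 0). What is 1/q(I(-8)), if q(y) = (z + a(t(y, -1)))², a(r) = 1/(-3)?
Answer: 9/4489 ≈ 0.0020049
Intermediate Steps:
t(Q, d) = (-1 + d)/Q
I(x) = -x/7
a(r) = -⅓
z = -22 (z = 2 + 6*(-1 - 3) = 2 + 6*(-4) = 2 - 24 = -22)
q(y) = 4489/9 (q(y) = (-22 - ⅓)² = (-67/3)² = 4489/9)
1/q(I(-8)) = 1/(4489/9) = 9/4489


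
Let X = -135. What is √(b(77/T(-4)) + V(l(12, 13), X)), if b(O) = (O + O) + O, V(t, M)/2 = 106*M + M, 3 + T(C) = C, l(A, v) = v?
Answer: I*√28923 ≈ 170.07*I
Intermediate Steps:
T(C) = -3 + C
V(t, M) = 214*M (V(t, M) = 2*(106*M + M) = 2*(107*M) = 214*M)
b(O) = 3*O (b(O) = 2*O + O = 3*O)
√(b(77/T(-4)) + V(l(12, 13), X)) = √(3*(77/(-3 - 4)) + 214*(-135)) = √(3*(77/(-7)) - 28890) = √(3*(77*(-⅐)) - 28890) = √(3*(-11) - 28890) = √(-33 - 28890) = √(-28923) = I*√28923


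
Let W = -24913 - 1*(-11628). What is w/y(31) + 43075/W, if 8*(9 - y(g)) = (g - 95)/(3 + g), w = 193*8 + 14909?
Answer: 741813002/417149 ≈ 1778.3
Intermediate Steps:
w = 16453 (w = 1544 + 14909 = 16453)
y(g) = 9 - (-95 + g)/(8*(3 + g)) (y(g) = 9 - (g - 95)/(8*(3 + g)) = 9 - (-95 + g)/(8*(3 + g)))
W = -13285 (W = -24913 + 11628 = -13285)
w/y(31) + 43075/W = 16453/(((311 + 71*31)/(8*(3 + 31)))) + 43075/(-13285) = 16453/(((⅛)*(311 + 2201)/34)) + 43075*(-1/13285) = 16453/(((⅛)*(1/34)*2512)) - 8615/2657 = 16453/(157/17) - 8615/2657 = 16453*(17/157) - 8615/2657 = 279701/157 - 8615/2657 = 741813002/417149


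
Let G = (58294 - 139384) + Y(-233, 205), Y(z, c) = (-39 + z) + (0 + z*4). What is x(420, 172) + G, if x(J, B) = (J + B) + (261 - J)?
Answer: -81861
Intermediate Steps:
x(J, B) = 261 + B (x(J, B) = (B + J) + (261 - J) = 261 + B)
Y(z, c) = -39 + 5*z (Y(z, c) = (-39 + z) + (0 + 4*z) = (-39 + z) + 4*z = -39 + 5*z)
G = -82294 (G = (58294 - 139384) + (-39 + 5*(-233)) = -81090 + (-39 - 1165) = -81090 - 1204 = -82294)
x(420, 172) + G = (261 + 172) - 82294 = 433 - 82294 = -81861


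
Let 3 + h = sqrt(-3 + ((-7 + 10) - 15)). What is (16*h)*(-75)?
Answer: 3600 - 1200*I*sqrt(15) ≈ 3600.0 - 4647.6*I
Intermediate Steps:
h = -3 + I*sqrt(15) (h = -3 + sqrt(-3 + ((-7 + 10) - 15)) = -3 + sqrt(-3 + (3 - 15)) = -3 + sqrt(-3 - 12) = -3 + sqrt(-15) = -3 + I*sqrt(15) ≈ -3.0 + 3.873*I)
(16*h)*(-75) = (16*(-3 + I*sqrt(15)))*(-75) = (-48 + 16*I*sqrt(15))*(-75) = 3600 - 1200*I*sqrt(15)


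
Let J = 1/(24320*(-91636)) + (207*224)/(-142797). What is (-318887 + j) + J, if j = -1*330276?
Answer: -68862295996186686959/106078537364480 ≈ -6.4916e+5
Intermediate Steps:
j = -330276
J = -34445048756719/106078537364480 (J = (1/24320)*(-1/91636) + 46368*(-1/142797) = -1/2228587520 - 15456/47599 = -34445048756719/106078537364480 ≈ -0.32471)
(-318887 + j) + J = (-318887 - 330276) - 34445048756719/106078537364480 = -649163 - 34445048756719/106078537364480 = -68862295996186686959/106078537364480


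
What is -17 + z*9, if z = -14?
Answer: -143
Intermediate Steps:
-17 + z*9 = -17 - 14*9 = -17 - 126 = -143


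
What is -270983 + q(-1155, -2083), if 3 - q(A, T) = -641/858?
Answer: -232500199/858 ≈ -2.7098e+5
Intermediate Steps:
q(A, T) = 3215/858 (q(A, T) = 3 - (-641)/858 = 3 - 1*(-641/858) = 3 + 641/858 = 3215/858)
-270983 + q(-1155, -2083) = -270983 + 3215/858 = -232500199/858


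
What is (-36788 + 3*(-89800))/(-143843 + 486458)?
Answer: -306188/342615 ≈ -0.89368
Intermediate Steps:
(-36788 + 3*(-89800))/(-143843 + 486458) = (-36788 - 269400)/342615 = -306188*1/342615 = -306188/342615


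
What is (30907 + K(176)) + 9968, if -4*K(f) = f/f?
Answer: 163499/4 ≈ 40875.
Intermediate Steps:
K(f) = -¼ (K(f) = -f/(4*f) = -¼*1 = -¼)
(30907 + K(176)) + 9968 = (30907 - ¼) + 9968 = 123627/4 + 9968 = 163499/4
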